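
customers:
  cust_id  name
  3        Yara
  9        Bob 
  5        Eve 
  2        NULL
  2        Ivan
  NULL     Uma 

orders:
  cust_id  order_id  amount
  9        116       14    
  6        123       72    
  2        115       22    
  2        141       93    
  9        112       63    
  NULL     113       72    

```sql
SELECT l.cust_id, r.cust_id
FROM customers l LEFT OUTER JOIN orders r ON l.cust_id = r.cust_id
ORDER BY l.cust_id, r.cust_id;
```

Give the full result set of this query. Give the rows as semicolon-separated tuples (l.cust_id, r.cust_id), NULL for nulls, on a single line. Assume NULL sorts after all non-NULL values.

(2, 2); (2, 2); (2, 2); (2, 2); (3, NULL); (5, NULL); (9, 9); (9, 9); (NULL, NULL)

LEFT JOIN keeps every row from `customers`; unmatched rows get NULL for `orders`'s columns.
Matching on l.cust_id = r.cust_id. A NULL in a compared column never satisfies the condition.
- l[0] cust_id=3 → no match; kept with NULLs on the r side.
- l[1] cust_id=9 → 2 match(es) in r → 2 row(s).
- l[2] cust_id=5 → no match; kept with NULLs on the r side.
- l[3] cust_id=2 → 2 match(es) in r → 2 row(s).
- l[4] cust_id=2 → 2 match(es) in r → 2 row(s).
- l[5] cust_id=NULL → no match; kept with NULLs on the r side.
After projecting and ordering:
l.cust_id | r.cust_id
2 | 2
2 | 2
2 | 2
2 | 2
3 | NULL
5 | NULL
9 | 9
9 | 9
NULL | NULL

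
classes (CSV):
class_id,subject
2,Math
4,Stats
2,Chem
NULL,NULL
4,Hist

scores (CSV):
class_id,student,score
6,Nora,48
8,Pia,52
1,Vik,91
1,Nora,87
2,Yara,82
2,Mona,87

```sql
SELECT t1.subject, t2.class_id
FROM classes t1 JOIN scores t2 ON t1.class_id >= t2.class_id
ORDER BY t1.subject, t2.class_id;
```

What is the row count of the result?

16

INNER JOIN keeps only pairs where the ON condition holds.
Matching on t1.class_id >= t2.class_id. A NULL in a compared column never satisfies the condition.
- t1 row (class_id=2): matches 4 t2 row(s) → 4 output row(s).
- t1 row (class_id=4): matches 4 t2 row(s) → 4 output row(s).
- t1 row (class_id=2): matches 4 t2 row(s) → 4 output row(s).
- t1 row (class_id=NULL): no match → dropped.
- t1 row (class_id=4): matches 4 t2 row(s) → 4 output row(s).
Total: 16 rows.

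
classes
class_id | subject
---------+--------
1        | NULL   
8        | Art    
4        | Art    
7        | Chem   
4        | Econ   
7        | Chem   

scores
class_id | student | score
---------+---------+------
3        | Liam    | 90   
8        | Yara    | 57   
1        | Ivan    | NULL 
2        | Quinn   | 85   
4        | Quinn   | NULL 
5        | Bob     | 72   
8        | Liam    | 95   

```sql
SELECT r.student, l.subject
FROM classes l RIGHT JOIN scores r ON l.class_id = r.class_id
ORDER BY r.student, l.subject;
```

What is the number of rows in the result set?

RIGHT JOIN keeps every row from `scores`; unmatched rows get NULL for `classes`'s columns.
Matching on l.class_id = r.class_id.
Matched pairs: 5; unmatched r rows kept: 3.
Total: 5 matched + 3 padded = 8 rows.

8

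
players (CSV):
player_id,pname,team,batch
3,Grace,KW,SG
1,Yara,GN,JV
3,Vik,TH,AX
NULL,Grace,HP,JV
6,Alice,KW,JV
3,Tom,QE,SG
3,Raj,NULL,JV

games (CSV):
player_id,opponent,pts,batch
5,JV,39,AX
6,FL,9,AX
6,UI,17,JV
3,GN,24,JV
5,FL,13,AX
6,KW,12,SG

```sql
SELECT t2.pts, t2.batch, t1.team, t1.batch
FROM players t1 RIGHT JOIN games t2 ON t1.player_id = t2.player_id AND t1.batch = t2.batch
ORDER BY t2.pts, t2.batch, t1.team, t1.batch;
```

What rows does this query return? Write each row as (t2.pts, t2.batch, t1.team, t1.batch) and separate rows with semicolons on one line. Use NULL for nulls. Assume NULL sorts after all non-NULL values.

(9, AX, NULL, NULL); (12, SG, NULL, NULL); (13, AX, NULL, NULL); (17, JV, KW, JV); (24, JV, NULL, JV); (39, AX, NULL, NULL)

RIGHT JOIN keeps every row from `games`; unmatched rows get NULL for `players`'s columns.
Matching on t1.player_id = t2.player_id AND t1.batch = t2.batch. A NULL in a compared column never satisfies the condition.
- t1 row (player_id=3, batch=SG): no match.
- t1 row (player_id=1, batch=JV): no match.
- t1 row (player_id=3, batch=AX): no match.
- t1 row (player_id=NULL, batch=JV): no match.
- t1 row (player_id=6, batch=JV): matches 1 t2 row(s) → 1 output row(s).
- t1 row (player_id=3, batch=SG): no match.
- t1 row (player_id=3, batch=JV): matches 1 t2 row(s) → 1 output row(s).
- 4 t2 row(s) had no t1 match → kept, t1 columns NULL.
After projecting and ordering:
t2.pts | t2.batch | t1.team | t1.batch
9 | AX | NULL | NULL
12 | SG | NULL | NULL
13 | AX | NULL | NULL
17 | JV | KW | JV
24 | JV | NULL | JV
39 | AX | NULL | NULL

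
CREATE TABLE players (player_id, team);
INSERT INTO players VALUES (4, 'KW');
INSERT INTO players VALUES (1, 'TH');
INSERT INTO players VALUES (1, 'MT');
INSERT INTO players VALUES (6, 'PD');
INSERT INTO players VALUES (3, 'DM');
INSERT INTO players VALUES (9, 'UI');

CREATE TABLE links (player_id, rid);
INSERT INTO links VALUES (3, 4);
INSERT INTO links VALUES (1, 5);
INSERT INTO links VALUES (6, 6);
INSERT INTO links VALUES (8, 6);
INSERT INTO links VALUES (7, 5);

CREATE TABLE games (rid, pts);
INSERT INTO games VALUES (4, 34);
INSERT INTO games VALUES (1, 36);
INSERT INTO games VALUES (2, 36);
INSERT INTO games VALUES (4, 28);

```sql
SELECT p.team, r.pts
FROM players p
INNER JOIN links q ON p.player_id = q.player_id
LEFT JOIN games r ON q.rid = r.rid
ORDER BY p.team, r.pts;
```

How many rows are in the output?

Evaluate left to right. First `players p INNER JOIN links q` on player_id: 4 row(s).
Then LEFT JOIN `games r` on rid: each of those 4 rows is kept; rows whose q.rid has no match in r get NULL for r's columns.
Result: 5 row(s).

5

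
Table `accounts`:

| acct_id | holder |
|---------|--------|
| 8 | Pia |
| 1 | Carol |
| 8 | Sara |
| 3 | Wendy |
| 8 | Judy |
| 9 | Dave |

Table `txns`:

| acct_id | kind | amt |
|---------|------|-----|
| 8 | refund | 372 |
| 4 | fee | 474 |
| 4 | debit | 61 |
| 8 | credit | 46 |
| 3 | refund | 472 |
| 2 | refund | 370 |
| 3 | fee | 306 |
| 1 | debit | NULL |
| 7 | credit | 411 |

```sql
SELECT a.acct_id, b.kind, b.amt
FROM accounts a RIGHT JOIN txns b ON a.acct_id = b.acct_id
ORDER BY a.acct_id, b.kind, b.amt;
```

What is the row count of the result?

13

RIGHT JOIN keeps every row from `txns`; unmatched rows get NULL for `accounts`'s columns.
Matching on a.acct_id = b.acct_id.
- a[0] acct_id=8 → 2 match(es) in b → 2 row(s).
- a[1] acct_id=1 → 1 match(es) in b → 1 row(s).
- a[2] acct_id=8 → 2 match(es) in b → 2 row(s).
- a[3] acct_id=3 → 2 match(es) in b → 2 row(s).
- a[4] acct_id=8 → 2 match(es) in b → 2 row(s).
- a[5] acct_id=9 → no match.
- plus 4 unmatched b row(s), each kept with NULL a columns.
Total: 9 matched + 4 padded = 13 rows.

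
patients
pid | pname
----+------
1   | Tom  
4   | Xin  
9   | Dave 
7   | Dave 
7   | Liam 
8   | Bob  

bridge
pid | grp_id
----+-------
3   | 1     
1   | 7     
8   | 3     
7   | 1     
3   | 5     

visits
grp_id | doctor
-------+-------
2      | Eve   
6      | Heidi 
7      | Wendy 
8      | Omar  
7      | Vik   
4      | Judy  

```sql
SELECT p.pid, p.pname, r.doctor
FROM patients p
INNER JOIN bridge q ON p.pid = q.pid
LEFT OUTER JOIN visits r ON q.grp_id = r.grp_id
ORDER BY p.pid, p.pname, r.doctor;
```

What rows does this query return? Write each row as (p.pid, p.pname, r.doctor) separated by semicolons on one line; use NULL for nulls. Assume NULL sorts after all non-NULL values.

Evaluate left to right. First `patients p INNER JOIN bridge q` on pid: 4 row(s).
Then LEFT JOIN `visits r` on grp_id: each of those 4 rows is kept; rows whose q.grp_id has no match in r get NULL for r's columns.

(1, Tom, Vik); (1, Tom, Wendy); (7, Dave, NULL); (7, Liam, NULL); (8, Bob, NULL)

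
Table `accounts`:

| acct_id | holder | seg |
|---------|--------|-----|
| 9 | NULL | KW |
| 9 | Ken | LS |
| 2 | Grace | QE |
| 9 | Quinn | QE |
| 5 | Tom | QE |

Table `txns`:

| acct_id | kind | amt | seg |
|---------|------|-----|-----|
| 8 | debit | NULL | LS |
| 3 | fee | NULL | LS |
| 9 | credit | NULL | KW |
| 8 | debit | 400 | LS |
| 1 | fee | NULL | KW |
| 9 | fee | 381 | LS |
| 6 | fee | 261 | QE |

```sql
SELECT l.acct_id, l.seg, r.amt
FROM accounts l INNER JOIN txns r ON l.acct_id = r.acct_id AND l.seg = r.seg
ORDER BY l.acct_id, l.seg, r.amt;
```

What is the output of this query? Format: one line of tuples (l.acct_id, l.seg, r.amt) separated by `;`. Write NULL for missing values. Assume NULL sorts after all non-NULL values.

INNER JOIN keeps only pairs where the ON condition holds.
Matching on l.acct_id = r.acct_id AND l.seg = r.seg.
- acct_id=9, seg=KW: 1 matching r row(s), so 1 row(s) emitted.
- acct_id=9, seg=LS: 1 matching r row(s), so 1 row(s) emitted.
- acct_id=2, seg=QE: no matching r row, dropped.
- acct_id=9, seg=QE: no matching r row, dropped.
- acct_id=5, seg=QE: no matching r row, dropped.
After projecting and ordering:
l.acct_id | l.seg | r.amt
9 | KW | NULL
9 | LS | 381

(9, KW, NULL); (9, LS, 381)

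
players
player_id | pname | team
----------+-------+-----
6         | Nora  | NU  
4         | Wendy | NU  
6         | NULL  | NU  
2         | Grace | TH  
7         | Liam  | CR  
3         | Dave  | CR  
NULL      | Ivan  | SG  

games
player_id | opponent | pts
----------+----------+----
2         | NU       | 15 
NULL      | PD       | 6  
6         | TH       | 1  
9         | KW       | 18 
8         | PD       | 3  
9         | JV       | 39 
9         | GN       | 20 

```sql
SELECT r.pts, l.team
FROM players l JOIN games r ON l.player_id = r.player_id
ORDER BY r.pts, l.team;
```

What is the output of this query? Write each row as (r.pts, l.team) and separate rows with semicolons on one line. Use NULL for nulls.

(1, NU); (1, NU); (15, TH)

INNER JOIN keeps only pairs where the ON condition holds.
Matching on l.player_id = r.player_id. A NULL in a compared column never satisfies the condition.
- l row (player_id=6): matches 1 r row(s) → 1 output row(s).
- l row (player_id=4): no match → dropped.
- l row (player_id=6): matches 1 r row(s) → 1 output row(s).
- l row (player_id=2): matches 1 r row(s) → 1 output row(s).
- l row (player_id=7): no match → dropped.
- l row (player_id=3): no match → dropped.
- l row (player_id=NULL): no match → dropped.
After projecting and ordering:
r.pts | l.team
1 | NU
1 | NU
15 | TH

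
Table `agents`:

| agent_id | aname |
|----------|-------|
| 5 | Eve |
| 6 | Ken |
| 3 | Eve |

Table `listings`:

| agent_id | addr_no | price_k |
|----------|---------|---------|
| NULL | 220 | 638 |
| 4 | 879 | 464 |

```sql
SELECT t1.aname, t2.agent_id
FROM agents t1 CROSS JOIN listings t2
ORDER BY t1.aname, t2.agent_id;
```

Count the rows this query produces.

6

CROSS JOIN pairs every row of `agents` with every row of `listings`: 3 × 2 = 6 rows.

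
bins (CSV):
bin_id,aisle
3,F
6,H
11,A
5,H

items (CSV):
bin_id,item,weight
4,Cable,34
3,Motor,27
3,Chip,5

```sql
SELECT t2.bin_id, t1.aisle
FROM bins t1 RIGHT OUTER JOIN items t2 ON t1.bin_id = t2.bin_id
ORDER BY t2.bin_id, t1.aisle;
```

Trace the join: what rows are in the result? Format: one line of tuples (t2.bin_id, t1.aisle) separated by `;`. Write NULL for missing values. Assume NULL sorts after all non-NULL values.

RIGHT JOIN keeps every row from `items`; unmatched rows get NULL for `bins`'s columns.
Matching on t1.bin_id = t2.bin_id.
Matched pairs: 2; unmatched t2 rows kept: 1.

(3, F); (3, F); (4, NULL)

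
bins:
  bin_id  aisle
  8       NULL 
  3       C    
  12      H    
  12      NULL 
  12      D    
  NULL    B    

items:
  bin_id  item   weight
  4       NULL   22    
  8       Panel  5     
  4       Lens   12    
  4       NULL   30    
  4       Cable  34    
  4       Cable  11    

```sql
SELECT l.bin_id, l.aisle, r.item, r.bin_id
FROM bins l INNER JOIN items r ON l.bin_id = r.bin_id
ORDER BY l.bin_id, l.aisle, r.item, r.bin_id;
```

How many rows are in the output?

INNER JOIN keeps only pairs where the ON condition holds.
Matching on l.bin_id = r.bin_id. A NULL in a compared column never satisfies the condition.
Matched pairs: 1.
Total: 1 rows.

1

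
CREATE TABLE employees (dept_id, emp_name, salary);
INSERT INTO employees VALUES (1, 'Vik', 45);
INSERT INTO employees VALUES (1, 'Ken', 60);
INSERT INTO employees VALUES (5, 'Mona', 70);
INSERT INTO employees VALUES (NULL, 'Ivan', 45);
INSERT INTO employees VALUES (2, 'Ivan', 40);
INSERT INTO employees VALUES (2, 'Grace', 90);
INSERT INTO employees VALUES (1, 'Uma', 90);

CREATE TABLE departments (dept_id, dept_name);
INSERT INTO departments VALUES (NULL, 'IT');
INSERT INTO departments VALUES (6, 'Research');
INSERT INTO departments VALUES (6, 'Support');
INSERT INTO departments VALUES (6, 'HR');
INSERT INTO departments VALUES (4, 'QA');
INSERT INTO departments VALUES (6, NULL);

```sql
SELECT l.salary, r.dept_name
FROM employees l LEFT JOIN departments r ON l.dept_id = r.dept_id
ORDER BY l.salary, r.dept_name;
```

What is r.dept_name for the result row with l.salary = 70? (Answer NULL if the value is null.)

NULL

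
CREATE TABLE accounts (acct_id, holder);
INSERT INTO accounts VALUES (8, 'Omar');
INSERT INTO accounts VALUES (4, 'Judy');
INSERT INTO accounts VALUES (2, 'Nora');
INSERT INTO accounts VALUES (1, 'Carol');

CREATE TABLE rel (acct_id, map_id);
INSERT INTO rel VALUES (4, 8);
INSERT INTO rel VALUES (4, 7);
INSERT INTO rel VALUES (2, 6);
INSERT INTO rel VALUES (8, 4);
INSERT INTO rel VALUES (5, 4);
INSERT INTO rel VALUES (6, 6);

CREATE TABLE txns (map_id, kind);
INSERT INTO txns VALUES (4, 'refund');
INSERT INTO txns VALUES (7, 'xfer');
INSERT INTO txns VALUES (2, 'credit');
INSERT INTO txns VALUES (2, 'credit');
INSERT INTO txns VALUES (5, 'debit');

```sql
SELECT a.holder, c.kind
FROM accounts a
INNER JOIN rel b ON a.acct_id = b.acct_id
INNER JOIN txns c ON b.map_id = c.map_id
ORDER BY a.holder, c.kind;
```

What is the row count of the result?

Evaluate left to right. First `accounts a INNER JOIN rel b` on acct_id: 4 row(s).
Then INNER JOIN `txns c` on map_id: keep only rows whose b.map_id appears in c.
Result: 2 row(s).

2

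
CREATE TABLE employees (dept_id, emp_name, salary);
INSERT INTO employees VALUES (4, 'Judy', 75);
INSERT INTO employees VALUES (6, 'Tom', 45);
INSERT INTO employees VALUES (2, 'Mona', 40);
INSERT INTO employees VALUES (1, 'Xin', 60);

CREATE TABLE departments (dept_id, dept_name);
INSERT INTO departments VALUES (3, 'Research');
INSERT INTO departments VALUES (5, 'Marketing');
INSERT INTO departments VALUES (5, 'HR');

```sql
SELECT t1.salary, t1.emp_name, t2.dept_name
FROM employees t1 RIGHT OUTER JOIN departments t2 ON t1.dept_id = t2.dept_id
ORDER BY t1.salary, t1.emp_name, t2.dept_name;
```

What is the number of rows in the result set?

3

RIGHT JOIN keeps every row from `departments`; unmatched rows get NULL for `employees`'s columns.
Matching on t1.dept_id = t2.dept_id.
Matched pairs: 0; unmatched t2 rows kept: 3.
Total: 0 matched + 3 padded = 3 rows.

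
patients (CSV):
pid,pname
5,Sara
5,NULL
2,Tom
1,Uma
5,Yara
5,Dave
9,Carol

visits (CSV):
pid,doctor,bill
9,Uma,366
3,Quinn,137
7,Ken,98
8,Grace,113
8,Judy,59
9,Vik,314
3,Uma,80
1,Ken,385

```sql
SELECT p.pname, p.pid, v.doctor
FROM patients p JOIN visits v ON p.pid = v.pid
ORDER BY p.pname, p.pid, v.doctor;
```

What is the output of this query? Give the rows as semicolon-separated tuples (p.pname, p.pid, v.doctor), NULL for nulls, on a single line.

(Carol, 9, Uma); (Carol, 9, Vik); (Uma, 1, Ken)

INNER JOIN keeps only pairs where the ON condition holds.
Matching on p.pid = v.pid.
Matched pairs: 3.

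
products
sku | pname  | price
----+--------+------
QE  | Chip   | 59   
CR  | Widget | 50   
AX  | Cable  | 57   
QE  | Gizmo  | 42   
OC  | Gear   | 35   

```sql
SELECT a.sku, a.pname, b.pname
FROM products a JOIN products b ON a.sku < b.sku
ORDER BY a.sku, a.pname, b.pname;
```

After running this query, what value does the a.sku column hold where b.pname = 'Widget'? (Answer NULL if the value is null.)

AX

INNER JOIN keeps only pairs where the ON condition holds.
Matching on a.sku < b.sku.
- a[0] sku=QE → no match; dropped.
- a[1] sku=CR → 3 match(es) in b → 3 row(s).
- a[2] sku=AX → 4 match(es) in b → 4 row(s).
- a[3] sku=QE → no match; dropped.
- a[4] sku=OC → 2 match(es) in b → 2 row(s).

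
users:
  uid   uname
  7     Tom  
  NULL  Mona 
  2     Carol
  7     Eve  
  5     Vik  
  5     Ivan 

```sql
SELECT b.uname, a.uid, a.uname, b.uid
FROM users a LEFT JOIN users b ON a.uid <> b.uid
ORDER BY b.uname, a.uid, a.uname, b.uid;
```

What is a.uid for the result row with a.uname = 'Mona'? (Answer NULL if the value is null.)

NULL

LEFT JOIN keeps every row from `users a`; unmatched rows get NULL for `users b`'s columns.
Matching on a.uid <> b.uid. A NULL in a compared column never satisfies the condition.
- a row (uid=7): matches 3 b row(s) → 3 output row(s).
- a row (uid=NULL): no match → kept, b columns NULL.
- a row (uid=2): matches 4 b row(s) → 4 output row(s).
- a row (uid=7): matches 3 b row(s) → 3 output row(s).
- a row (uid=5): matches 3 b row(s) → 3 output row(s).
- a row (uid=5): matches 3 b row(s) → 3 output row(s).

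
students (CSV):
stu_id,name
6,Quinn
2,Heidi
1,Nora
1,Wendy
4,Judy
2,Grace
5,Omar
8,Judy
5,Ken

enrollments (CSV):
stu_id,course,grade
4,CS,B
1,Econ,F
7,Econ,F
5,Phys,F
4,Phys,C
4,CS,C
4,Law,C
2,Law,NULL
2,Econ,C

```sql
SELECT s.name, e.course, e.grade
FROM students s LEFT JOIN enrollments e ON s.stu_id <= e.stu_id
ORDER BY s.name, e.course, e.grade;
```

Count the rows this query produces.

LEFT JOIN keeps every row from `students`; unmatched rows get NULL for `enrollments`'s columns.
Matching on s.stu_id <= e.stu_id.
- s (stu_id=6) pairs with 1 row(s) of e.
- s (stu_id=2) pairs with 8 row(s) of e.
- s (stu_id=1) pairs with 9 row(s) of e.
- s (stu_id=1) pairs with 9 row(s) of e.
- s (stu_id=4) pairs with 6 row(s) of e.
- s (stu_id=2) pairs with 8 row(s) of e.
- s (stu_id=5) pairs with 2 row(s) of e.
- s (stu_id=8) has no partner → padded with NULL.
- s (stu_id=5) pairs with 2 row(s) of e.
Total: 45 matched + 1 padded = 46 rows.

46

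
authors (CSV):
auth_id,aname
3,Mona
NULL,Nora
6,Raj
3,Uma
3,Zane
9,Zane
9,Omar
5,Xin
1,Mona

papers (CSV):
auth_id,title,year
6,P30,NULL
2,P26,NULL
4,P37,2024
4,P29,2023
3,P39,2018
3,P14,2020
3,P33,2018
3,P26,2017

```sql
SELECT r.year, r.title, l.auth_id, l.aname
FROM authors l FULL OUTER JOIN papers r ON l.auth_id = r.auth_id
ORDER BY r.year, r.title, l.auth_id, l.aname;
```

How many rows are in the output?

21

FULL OUTER JOIN keeps every row from both sides; unmatched rows get NULL for the other side's columns.
Matching on l.auth_id = r.auth_id. A NULL in a compared column never satisfies the condition.
Matched pairs: 13; unmatched l rows kept: 5; unmatched r rows kept: 3.
Total: 13 matched + 8 padded = 21 rows.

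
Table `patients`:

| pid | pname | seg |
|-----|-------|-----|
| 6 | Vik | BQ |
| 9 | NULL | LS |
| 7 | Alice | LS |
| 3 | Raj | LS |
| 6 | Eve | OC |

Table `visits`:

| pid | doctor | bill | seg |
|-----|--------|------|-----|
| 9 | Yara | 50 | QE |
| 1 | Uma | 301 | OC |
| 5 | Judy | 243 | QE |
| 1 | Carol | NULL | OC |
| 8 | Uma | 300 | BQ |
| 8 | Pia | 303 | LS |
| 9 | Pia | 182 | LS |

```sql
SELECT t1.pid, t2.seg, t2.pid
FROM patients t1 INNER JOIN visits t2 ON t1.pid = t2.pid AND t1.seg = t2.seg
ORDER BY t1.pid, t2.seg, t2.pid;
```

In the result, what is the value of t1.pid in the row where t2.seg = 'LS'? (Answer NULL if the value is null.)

9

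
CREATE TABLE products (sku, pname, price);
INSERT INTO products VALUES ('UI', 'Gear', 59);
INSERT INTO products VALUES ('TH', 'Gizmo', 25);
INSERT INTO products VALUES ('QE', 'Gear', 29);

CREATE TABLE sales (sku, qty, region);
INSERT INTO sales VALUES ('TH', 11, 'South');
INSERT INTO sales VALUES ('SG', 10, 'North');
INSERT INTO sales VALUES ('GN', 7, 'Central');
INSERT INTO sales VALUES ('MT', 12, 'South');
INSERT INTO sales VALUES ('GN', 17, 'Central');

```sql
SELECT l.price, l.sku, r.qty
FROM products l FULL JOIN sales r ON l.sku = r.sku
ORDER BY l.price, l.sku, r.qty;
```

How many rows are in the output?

7

FULL OUTER JOIN keeps every row from both sides; unmatched rows get NULL for the other side's columns.
Matching on l.sku = r.sku.
Matched pairs: 1; unmatched l rows kept: 2; unmatched r rows kept: 4.
Total: 1 matched + 6 padded = 7 rows.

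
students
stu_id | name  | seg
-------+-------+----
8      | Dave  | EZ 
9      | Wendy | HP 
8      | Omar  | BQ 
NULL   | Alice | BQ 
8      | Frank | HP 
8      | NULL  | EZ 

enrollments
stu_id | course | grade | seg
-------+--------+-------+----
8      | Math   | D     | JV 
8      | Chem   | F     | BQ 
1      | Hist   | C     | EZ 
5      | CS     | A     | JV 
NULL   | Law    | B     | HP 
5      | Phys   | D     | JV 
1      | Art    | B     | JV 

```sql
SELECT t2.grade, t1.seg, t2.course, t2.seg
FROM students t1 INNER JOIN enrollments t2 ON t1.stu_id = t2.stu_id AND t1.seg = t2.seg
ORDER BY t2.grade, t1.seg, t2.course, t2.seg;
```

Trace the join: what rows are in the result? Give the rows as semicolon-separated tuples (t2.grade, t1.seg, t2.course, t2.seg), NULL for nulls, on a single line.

(F, BQ, Chem, BQ)

INNER JOIN keeps only pairs where the ON condition holds.
Matching on t1.stu_id = t2.stu_id AND t1.seg = t2.seg. A NULL in a compared column never satisfies the condition.
Matched pairs: 1.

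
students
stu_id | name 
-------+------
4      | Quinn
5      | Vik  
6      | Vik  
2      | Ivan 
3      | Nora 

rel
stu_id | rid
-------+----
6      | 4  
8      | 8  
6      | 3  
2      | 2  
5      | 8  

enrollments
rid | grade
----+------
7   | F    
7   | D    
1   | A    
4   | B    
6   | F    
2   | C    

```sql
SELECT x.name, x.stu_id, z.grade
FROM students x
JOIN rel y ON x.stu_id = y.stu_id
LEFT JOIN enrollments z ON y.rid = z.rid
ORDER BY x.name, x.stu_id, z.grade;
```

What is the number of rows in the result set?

4

Step 1 — x INNER JOIN y on stu_id → 4 row(s).
Then LEFT JOIN `enrollments z` on rid: each of those 4 rows is kept; rows whose y.rid has no match in z get NULL for z's columns.
Result: 4 row(s).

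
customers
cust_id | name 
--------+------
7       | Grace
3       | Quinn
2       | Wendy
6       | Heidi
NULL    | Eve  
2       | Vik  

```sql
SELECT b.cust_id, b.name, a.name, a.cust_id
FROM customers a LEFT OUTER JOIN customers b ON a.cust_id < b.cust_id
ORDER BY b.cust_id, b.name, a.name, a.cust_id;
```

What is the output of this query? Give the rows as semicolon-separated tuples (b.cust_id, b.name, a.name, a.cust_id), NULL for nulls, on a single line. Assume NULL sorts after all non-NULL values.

(3, Quinn, Vik, 2); (3, Quinn, Wendy, 2); (6, Heidi, Quinn, 3); (6, Heidi, Vik, 2); (6, Heidi, Wendy, 2); (7, Grace, Heidi, 6); (7, Grace, Quinn, 3); (7, Grace, Vik, 2); (7, Grace, Wendy, 2); (NULL, NULL, Eve, NULL); (NULL, NULL, Grace, 7)

LEFT JOIN keeps every row from `customers a`; unmatched rows get NULL for `customers b`'s columns.
Matching on a.cust_id < b.cust_id. A NULL in a compared column never satisfies the condition.
- a[0] cust_id=7 → no match; kept with NULLs on the b side.
- a[1] cust_id=3 → 2 match(es) in b → 2 row(s).
- a[2] cust_id=2 → 3 match(es) in b → 3 row(s).
- a[3] cust_id=6 → 1 match(es) in b → 1 row(s).
- a[4] cust_id=NULL → no match; kept with NULLs on the b side.
- a[5] cust_id=2 → 3 match(es) in b → 3 row(s).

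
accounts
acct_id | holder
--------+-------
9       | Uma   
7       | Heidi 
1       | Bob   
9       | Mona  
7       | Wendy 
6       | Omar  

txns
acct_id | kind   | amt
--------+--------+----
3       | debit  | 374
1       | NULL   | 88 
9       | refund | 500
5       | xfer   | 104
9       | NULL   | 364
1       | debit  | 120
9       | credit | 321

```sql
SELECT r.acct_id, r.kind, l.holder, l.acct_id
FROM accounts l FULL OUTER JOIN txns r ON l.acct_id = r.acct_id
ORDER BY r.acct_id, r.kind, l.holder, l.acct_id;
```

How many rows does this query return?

FULL OUTER JOIN keeps every row from both sides; unmatched rows get NULL for the other side's columns.
Matching on l.acct_id = r.acct_id.
Matched pairs: 8; unmatched l rows kept: 3; unmatched r rows kept: 2.
Total: 8 matched + 5 padded = 13 rows.

13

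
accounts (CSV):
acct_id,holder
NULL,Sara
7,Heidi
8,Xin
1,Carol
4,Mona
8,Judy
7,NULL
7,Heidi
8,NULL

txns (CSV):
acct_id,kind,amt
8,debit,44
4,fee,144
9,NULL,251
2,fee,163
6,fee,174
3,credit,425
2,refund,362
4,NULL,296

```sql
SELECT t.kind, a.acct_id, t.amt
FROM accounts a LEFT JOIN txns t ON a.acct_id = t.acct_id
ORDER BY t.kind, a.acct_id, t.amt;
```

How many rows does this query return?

LEFT JOIN keeps every row from `accounts`; unmatched rows get NULL for `txns`'s columns.
Matching on a.acct_id = t.acct_id. A NULL in a compared column never satisfies the condition.
Matched pairs: 5; unmatched a rows kept: 5.
Total: 5 matched + 5 padded = 10 rows.

10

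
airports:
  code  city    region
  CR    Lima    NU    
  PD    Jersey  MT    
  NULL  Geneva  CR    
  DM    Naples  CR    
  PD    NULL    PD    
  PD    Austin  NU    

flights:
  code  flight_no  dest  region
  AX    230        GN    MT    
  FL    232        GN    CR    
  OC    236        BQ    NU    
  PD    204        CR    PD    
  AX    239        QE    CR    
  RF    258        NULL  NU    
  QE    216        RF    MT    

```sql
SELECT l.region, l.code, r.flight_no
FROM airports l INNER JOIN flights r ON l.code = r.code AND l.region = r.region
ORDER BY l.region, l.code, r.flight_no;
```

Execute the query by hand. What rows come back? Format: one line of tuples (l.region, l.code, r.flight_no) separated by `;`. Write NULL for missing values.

(PD, PD, 204)

INNER JOIN keeps only pairs where the ON condition holds.
Matching on l.code = r.code AND l.region = r.region. A NULL in a compared column never satisfies the condition.
- l (code=CR, region=NU) has no partner → excluded.
- l (code=PD, region=MT) has no partner → excluded.
- l (code=NULL, region=CR) has no partner → excluded.
- l (code=DM, region=CR) has no partner → excluded.
- l (code=PD, region=PD) pairs with 1 row(s) of r.
- l (code=PD, region=NU) has no partner → excluded.
After projecting and ordering:
l.region | l.code | r.flight_no
PD | PD | 204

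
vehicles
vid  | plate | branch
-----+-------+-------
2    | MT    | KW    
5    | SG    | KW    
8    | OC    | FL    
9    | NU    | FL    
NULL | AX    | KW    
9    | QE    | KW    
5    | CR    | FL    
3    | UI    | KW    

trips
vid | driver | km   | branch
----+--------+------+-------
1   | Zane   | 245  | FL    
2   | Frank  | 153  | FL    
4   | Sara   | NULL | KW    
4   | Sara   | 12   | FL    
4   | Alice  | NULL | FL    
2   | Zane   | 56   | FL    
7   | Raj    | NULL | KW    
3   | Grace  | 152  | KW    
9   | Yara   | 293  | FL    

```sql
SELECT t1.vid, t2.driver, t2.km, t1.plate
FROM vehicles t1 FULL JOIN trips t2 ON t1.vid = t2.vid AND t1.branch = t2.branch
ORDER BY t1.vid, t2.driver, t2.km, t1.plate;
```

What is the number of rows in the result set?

15

FULL OUTER JOIN keeps every row from both sides; unmatched rows get NULL for the other side's columns.
Matching on t1.vid = t2.vid AND t1.branch = t2.branch. A NULL in a compared column never satisfies the condition.
Matched pairs: 2; unmatched t1 rows kept: 6; unmatched t2 rows kept: 7.
Total: 2 matched + 13 padded = 15 rows.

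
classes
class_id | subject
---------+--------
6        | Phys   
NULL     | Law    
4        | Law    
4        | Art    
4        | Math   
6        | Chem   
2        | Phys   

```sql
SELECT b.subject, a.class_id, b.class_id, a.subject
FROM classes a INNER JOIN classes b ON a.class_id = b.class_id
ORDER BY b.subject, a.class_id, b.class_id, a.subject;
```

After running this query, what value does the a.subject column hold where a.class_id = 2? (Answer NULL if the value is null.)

Phys

INNER JOIN keeps only pairs where the ON condition holds.
Matching on a.class_id = b.class_id. A NULL in a compared column never satisfies the condition.
- a[0] class_id=6 → 2 match(es) in b → 2 row(s).
- a[1] class_id=NULL → no match; dropped.
- a[2] class_id=4 → 3 match(es) in b → 3 row(s).
- a[3] class_id=4 → 3 match(es) in b → 3 row(s).
- a[4] class_id=4 → 3 match(es) in b → 3 row(s).
- a[5] class_id=6 → 2 match(es) in b → 2 row(s).
- a[6] class_id=2 → 1 match(es) in b → 1 row(s).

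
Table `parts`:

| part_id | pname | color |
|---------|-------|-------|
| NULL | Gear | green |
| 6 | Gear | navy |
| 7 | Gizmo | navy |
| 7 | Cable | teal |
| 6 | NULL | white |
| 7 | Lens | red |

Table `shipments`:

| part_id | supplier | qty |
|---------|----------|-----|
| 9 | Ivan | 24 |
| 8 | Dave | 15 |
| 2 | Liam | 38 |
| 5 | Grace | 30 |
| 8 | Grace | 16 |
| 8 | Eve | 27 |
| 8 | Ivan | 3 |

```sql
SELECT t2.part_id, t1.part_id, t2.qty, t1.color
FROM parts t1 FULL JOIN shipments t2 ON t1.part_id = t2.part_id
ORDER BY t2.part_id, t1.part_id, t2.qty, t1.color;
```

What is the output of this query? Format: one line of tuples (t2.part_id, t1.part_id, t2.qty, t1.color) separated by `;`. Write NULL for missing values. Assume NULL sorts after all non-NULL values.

FULL OUTER JOIN keeps every row from both sides; unmatched rows get NULL for the other side's columns.
Matching on t1.part_id = t2.part_id. A NULL in a compared column never satisfies the condition.
- t1 (part_id=NULL) has no partner → padded with NULL.
- t1 (part_id=6) has no partner → padded with NULL.
- t1 (part_id=7) has no partner → padded with NULL.
- t1 (part_id=7) has no partner → padded with NULL.
- t1 (part_id=6) has no partner → padded with NULL.
- t1 (part_id=7) has no partner → padded with NULL.
- 7 row(s) from t2 found no t1 partner → padded with NULL.

(2, NULL, 38, NULL); (5, NULL, 30, NULL); (8, NULL, 3, NULL); (8, NULL, 15, NULL); (8, NULL, 16, NULL); (8, NULL, 27, NULL); (9, NULL, 24, NULL); (NULL, 6, NULL, navy); (NULL, 6, NULL, white); (NULL, 7, NULL, navy); (NULL, 7, NULL, red); (NULL, 7, NULL, teal); (NULL, NULL, NULL, green)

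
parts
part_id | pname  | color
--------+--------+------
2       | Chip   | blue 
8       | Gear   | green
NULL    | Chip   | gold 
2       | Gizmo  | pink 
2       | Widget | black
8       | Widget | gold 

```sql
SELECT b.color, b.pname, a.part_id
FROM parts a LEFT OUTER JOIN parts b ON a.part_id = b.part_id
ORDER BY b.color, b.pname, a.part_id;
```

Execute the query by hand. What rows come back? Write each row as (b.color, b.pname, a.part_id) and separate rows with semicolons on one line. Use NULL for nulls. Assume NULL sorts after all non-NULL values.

LEFT JOIN keeps every row from `parts a`; unmatched rows get NULL for `parts b`'s columns.
Matching on a.part_id = b.part_id. A NULL in a compared column never satisfies the condition.
- a (part_id=2) pairs with 3 row(s) of b.
- a (part_id=8) pairs with 2 row(s) of b.
- a (part_id=NULL) has no partner → padded with NULL.
- a (part_id=2) pairs with 3 row(s) of b.
- a (part_id=2) pairs with 3 row(s) of b.
- a (part_id=8) pairs with 2 row(s) of b.

(black, Widget, 2); (black, Widget, 2); (black, Widget, 2); (blue, Chip, 2); (blue, Chip, 2); (blue, Chip, 2); (gold, Widget, 8); (gold, Widget, 8); (green, Gear, 8); (green, Gear, 8); (pink, Gizmo, 2); (pink, Gizmo, 2); (pink, Gizmo, 2); (NULL, NULL, NULL)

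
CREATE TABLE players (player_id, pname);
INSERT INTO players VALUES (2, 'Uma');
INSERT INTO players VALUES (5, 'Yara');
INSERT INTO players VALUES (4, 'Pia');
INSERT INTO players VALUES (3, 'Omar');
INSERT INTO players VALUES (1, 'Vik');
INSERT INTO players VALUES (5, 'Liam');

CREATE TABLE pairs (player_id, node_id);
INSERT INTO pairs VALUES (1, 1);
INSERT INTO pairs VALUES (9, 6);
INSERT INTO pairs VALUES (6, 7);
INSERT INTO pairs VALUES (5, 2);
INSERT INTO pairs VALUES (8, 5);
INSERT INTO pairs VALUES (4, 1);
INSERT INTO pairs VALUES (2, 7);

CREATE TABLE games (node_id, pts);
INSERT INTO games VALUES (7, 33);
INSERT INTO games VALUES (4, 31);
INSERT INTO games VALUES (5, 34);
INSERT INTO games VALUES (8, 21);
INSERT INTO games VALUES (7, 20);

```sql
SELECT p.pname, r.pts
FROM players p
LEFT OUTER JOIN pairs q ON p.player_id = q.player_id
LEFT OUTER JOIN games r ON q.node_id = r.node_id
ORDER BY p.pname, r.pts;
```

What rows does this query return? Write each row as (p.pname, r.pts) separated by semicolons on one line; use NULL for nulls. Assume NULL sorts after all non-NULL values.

(Liam, NULL); (Omar, NULL); (Pia, NULL); (Uma, 20); (Uma, 33); (Vik, NULL); (Yara, NULL)

Step 1 — p LEFT JOIN q on player_id → 6 row(s).
Then LEFT JOIN `games r` on node_id: each of those 6 rows is kept; rows whose q.node_id has no match in r get NULL for r's columns.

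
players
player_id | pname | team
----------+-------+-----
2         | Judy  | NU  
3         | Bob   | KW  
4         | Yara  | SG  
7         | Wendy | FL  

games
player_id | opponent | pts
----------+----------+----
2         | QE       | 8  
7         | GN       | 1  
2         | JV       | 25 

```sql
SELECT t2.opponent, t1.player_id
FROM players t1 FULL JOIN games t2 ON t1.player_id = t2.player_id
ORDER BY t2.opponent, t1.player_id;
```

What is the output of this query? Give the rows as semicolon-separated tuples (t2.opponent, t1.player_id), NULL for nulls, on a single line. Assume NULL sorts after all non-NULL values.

FULL OUTER JOIN keeps every row from both sides; unmatched rows get NULL for the other side's columns.
Matching on t1.player_id = t2.player_id.
- t1 (player_id=2) pairs with 2 row(s) of t2.
- t1 (player_id=3) has no partner → padded with NULL.
- t1 (player_id=4) has no partner → padded with NULL.
- t1 (player_id=7) pairs with 1 row(s) of t2.
After projecting and ordering:
t2.opponent | t1.player_id
GN | 7
JV | 2
QE | 2
NULL | 3
NULL | 4

(GN, 7); (JV, 2); (QE, 2); (NULL, 3); (NULL, 4)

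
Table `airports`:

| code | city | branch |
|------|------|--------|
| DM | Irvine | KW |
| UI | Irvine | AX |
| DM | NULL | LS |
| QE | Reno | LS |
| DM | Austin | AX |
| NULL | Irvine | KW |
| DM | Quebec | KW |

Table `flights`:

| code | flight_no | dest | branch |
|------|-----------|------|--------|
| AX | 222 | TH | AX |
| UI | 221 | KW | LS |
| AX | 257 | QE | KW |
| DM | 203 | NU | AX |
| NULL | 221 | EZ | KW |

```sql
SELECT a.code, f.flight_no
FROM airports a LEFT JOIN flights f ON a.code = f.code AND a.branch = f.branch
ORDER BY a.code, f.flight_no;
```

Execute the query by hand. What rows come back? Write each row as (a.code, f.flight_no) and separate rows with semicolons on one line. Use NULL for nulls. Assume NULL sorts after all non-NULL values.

(DM, 203); (DM, NULL); (DM, NULL); (DM, NULL); (QE, NULL); (UI, NULL); (NULL, NULL)

LEFT JOIN keeps every row from `airports`; unmatched rows get NULL for `flights`'s columns.
Matching on a.code = f.code AND a.branch = f.branch. A NULL in a compared column never satisfies the condition.
Matched pairs: 1; unmatched a rows kept: 6.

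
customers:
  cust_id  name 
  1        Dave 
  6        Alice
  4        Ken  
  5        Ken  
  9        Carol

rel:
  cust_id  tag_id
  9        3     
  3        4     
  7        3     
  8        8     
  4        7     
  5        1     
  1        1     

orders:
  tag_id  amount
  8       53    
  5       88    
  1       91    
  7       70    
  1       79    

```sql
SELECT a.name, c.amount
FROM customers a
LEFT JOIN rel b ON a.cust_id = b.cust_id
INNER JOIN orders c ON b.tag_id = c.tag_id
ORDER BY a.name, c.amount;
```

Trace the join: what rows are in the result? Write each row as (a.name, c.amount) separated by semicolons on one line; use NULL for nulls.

(Dave, 79); (Dave, 91); (Ken, 70); (Ken, 79); (Ken, 91)

Joins associate left-to-right: customers LEFT JOIN rel on cust_id gives 5 intermediate row(s).
Then INNER JOIN `orders c` on tag_id: keep only rows whose b.tag_id appears in c.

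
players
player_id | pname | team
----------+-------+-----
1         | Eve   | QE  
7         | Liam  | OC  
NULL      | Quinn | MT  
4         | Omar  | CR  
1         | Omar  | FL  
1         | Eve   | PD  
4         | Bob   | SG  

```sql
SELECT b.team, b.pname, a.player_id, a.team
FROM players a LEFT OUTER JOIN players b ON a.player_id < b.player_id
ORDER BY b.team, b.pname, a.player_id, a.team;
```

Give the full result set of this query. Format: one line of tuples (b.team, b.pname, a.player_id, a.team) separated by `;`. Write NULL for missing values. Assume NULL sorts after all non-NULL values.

(CR, Omar, 1, FL); (CR, Omar, 1, PD); (CR, Omar, 1, QE); (OC, Liam, 1, FL); (OC, Liam, 1, PD); (OC, Liam, 1, QE); (OC, Liam, 4, CR); (OC, Liam, 4, SG); (SG, Bob, 1, FL); (SG, Bob, 1, PD); (SG, Bob, 1, QE); (NULL, NULL, 7, OC); (NULL, NULL, NULL, MT)

LEFT JOIN keeps every row from `players a`; unmatched rows get NULL for `players b`'s columns.
Matching on a.player_id < b.player_id. A NULL in a compared column never satisfies the condition.
- player_id=1: 3 matching b row(s), so 3 row(s) emitted.
- player_id=7: no b row matches, row kept with b columns NULL.
- player_id=NULL: no b row matches, row kept with b columns NULL.
- player_id=4: 1 matching b row(s), so 1 row(s) emitted.
- player_id=1: 3 matching b row(s), so 3 row(s) emitted.
- player_id=1: 3 matching b row(s), so 3 row(s) emitted.
- player_id=4: 1 matching b row(s), so 1 row(s) emitted.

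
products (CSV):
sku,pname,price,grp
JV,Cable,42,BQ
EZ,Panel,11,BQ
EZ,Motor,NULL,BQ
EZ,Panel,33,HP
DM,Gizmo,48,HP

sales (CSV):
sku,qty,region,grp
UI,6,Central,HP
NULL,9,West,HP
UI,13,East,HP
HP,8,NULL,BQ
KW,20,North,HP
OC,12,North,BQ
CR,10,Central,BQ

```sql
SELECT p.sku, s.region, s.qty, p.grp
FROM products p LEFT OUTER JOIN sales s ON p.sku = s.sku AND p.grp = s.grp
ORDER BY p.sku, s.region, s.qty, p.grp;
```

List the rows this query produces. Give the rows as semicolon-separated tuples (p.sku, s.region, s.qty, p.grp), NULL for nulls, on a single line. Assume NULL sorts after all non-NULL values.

(DM, NULL, NULL, HP); (EZ, NULL, NULL, BQ); (EZ, NULL, NULL, BQ); (EZ, NULL, NULL, HP); (JV, NULL, NULL, BQ)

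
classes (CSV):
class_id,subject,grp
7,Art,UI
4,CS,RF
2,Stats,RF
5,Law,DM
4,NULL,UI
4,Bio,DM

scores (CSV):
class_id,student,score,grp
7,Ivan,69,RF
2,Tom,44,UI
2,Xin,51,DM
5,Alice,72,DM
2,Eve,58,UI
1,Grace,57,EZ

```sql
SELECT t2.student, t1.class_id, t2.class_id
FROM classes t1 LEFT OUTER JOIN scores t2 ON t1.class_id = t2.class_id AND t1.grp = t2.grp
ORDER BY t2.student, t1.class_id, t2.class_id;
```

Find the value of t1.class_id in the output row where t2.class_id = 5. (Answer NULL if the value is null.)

5

LEFT JOIN keeps every row from `classes`; unmatched rows get NULL for `scores`'s columns.
Matching on t1.class_id = t2.class_id AND t1.grp = t2.grp.
Matched pairs: 1; unmatched t1 rows kept: 5.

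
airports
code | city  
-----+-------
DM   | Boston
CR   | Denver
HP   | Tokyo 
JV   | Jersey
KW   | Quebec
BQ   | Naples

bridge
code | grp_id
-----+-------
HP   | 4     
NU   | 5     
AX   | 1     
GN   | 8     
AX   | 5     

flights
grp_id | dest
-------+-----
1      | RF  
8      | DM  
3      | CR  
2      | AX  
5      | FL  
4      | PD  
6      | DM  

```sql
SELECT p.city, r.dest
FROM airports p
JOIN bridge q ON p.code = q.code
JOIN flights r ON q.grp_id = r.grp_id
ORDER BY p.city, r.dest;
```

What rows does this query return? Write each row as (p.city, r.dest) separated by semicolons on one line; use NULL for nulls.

Joins associate left-to-right: airports INNER JOIN bridge on code gives 1 intermediate row(s).
Then INNER JOIN `flights r` on grp_id: keep only rows whose q.grp_id appears in r.

(Tokyo, PD)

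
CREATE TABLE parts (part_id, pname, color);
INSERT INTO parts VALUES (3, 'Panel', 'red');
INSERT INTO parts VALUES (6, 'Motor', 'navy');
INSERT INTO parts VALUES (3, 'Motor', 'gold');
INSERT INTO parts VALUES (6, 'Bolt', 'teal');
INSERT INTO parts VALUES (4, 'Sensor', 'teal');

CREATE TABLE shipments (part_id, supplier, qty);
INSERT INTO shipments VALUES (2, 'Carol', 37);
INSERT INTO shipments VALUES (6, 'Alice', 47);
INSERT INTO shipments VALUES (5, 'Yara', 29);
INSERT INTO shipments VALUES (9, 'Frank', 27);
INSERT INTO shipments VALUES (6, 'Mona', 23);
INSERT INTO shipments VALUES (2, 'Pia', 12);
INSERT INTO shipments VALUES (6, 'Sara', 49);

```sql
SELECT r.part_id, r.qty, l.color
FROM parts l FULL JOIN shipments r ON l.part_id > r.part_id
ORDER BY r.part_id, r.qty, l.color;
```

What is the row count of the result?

16

FULL OUTER JOIN keeps every row from both sides; unmatched rows get NULL for the other side's columns.
Matching on l.part_id > r.part_id.
Matched pairs: 12; unmatched l rows kept: 0; unmatched r rows kept: 4.
Total: 12 matched + 4 padded = 16 rows.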